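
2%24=2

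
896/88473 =128/12639= 0.01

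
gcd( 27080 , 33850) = 6770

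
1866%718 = 430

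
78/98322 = 13/16387 = 0.00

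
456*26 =11856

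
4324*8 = 34592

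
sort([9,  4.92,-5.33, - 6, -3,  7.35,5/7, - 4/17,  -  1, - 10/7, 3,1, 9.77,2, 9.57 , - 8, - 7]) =[ - 8  ,  -  7, - 6, - 5.33, - 3 ,-10/7, - 1, - 4/17,  5/7, 1, 2,3 , 4.92,7.35, 9,  9.57, 9.77]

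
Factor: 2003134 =2^1*7^1*199^1*719^1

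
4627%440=227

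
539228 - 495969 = 43259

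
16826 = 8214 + 8612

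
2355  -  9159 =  - 6804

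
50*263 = 13150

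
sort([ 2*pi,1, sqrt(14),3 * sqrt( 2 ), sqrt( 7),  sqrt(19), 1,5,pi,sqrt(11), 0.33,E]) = [ 0.33, 1, 1,sqrt( 7),E,pi, sqrt(11 ),sqrt( 14), 3*sqrt( 2 ), sqrt( 19 ) , 5, 2*pi ] 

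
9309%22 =3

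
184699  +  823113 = 1007812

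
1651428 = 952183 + 699245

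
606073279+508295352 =1114368631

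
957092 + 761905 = 1718997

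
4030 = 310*13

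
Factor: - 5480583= -3^1*31^2*1901^1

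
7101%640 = 61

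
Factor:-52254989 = -37^1 * 1412297^1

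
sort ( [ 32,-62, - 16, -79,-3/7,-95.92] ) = [ - 95.92,-79, - 62,-16, - 3/7,  32]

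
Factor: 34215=3^1*5^1*2281^1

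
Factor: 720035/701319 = 3^ (  -  1 )*5^1*17^1*43^1*157^( - 1 )*197^1*1489^( - 1) 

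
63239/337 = 63239/337 = 187.65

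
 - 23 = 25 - 48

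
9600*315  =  3024000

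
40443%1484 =375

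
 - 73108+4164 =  - 68944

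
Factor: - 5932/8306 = -2^1*1483^1*4153^( - 1 )=- 2966/4153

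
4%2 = 0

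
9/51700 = 9/51700 = 0.00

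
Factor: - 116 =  - 2^2 * 29^1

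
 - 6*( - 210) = 1260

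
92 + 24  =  116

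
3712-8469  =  -4757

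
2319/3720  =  773/1240 = 0.62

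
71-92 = - 21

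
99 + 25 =124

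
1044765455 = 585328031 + 459437424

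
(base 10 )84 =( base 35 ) 2E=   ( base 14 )60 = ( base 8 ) 124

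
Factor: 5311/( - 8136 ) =  -  2^( - 3 )*3^(-2 )*47^1 = -47/72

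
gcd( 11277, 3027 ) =3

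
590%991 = 590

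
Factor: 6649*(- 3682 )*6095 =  - 2^1*5^1*7^1*23^1 * 53^1*61^1*109^1*263^1 = - 149215461710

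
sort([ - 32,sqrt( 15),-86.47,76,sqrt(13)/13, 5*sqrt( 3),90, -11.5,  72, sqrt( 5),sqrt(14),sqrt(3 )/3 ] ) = [  -  86.47, - 32,  -  11.5,sqrt(13) /13,sqrt( 3)/3, sqrt(5 ),sqrt(14),  sqrt(15),5*sqrt( 3),72,76,90 ] 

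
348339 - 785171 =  - 436832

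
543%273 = 270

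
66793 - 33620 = 33173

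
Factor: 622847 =107^1*5821^1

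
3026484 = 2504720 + 521764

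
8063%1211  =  797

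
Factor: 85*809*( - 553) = - 38027045 = - 5^1*7^1*17^1*79^1 * 809^1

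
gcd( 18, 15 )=3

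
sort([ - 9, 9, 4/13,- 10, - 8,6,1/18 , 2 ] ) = [ - 10, - 9,-8, 1/18,  4/13, 2, 6,9]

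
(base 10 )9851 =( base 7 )40502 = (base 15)2dbb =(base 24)h2b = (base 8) 23173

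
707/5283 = 707/5283 = 0.13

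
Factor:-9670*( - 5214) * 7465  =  376380671700 = 2^2*3^1* 5^2 * 11^1*79^1*967^1*1493^1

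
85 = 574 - 489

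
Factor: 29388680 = 2^3 * 5^1 * 734717^1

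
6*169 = 1014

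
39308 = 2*19654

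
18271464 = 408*44783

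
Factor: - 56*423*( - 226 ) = 5353488= 2^4 *3^2*7^1*47^1*113^1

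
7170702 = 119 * 60258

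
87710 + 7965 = 95675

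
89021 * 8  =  712168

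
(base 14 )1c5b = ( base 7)21044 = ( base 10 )5177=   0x1439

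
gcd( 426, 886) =2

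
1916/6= 958/3 = 319.33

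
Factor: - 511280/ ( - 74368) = 2^(  -  3 )*5^1*11^1 =55/8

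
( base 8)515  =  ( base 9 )410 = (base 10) 333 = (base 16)14d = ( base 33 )A3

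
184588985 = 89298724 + 95290261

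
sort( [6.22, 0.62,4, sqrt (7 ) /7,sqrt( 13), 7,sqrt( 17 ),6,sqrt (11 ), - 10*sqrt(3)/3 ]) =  [ - 10 * sqrt(3)/3,sqrt( 7) /7, 0.62, sqrt( 11), sqrt( 13),4,sqrt(17), 6,  6.22, 7]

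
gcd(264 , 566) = 2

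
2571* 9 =23139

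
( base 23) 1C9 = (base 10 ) 814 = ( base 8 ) 1456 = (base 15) 394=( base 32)pe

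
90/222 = 15/37 = 0.41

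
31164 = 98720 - 67556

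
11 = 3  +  8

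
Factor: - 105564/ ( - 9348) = 41^(-1 )*463^1=463/41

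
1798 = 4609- 2811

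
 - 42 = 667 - 709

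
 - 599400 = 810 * ( - 740) 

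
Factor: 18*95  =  1710 = 2^1*3^2*5^1 * 19^1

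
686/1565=686/1565 =0.44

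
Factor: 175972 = 2^2*29^1*37^1*41^1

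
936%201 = 132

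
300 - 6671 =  - 6371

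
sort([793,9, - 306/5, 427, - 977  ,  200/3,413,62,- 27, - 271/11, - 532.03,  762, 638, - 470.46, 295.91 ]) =[ - 977, - 532.03, - 470.46, - 306/5, - 27, - 271/11, 9,  62, 200/3, 295.91,  413, 427,638 , 762, 793]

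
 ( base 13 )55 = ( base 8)106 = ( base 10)70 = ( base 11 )64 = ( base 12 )5a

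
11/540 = 11/540= 0.02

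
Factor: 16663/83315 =5^ (-1) = 1/5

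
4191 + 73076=77267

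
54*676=36504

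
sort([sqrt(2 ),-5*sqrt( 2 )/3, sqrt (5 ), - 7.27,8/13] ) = [ - 7.27, - 5*sqrt( 2)/3,8/13,sqrt( 2),sqrt( 5)]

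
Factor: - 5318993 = -19^1*131^1*2137^1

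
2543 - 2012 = 531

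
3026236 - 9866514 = -6840278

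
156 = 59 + 97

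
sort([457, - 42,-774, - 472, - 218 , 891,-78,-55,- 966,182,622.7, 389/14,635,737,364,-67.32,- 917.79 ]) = [ - 966, - 917.79, - 774, - 472,  -  218, - 78, - 67.32,-55, - 42,389/14,182, 364, 457, 622.7, 635 , 737, 891 ] 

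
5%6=5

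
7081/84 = 7081/84=84.30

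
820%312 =196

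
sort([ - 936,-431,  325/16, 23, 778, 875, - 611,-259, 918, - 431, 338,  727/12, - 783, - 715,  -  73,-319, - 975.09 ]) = [ - 975.09, - 936, - 783,-715, - 611 ,  -  431,- 431, - 319, - 259, - 73, 325/16, 23, 727/12,338, 778,875,918 ] 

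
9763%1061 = 214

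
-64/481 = - 64/481   =  - 0.13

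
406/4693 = 406/4693 = 0.09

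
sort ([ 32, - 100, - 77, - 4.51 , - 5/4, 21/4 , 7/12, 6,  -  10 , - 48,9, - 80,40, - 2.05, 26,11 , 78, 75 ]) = [ -100, - 80, - 77, - 48, - 10,-4.51, - 2.05, - 5/4,  7/12,  21/4 , 6, 9, 11,26, 32,40,75, 78 ] 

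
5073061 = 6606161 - 1533100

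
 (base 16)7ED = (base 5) 31104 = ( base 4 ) 133231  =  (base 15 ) 904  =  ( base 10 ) 2029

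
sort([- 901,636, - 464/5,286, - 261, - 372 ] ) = [- 901,- 372, - 261, - 464/5 , 286,636]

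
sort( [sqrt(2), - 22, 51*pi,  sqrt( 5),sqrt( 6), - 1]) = [ - 22, - 1,sqrt ( 2) , sqrt( 5 ),sqrt( 6 ),51 * pi]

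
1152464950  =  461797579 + 690667371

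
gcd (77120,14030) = 10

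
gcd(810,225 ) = 45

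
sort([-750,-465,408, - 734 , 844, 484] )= [-750,-734,-465, 408, 484, 844 ]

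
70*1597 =111790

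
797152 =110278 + 686874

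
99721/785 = 127 + 26/785  =  127.03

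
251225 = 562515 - 311290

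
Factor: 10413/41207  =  117/463 = 3^2 * 13^1*  463^ ( - 1 )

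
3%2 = 1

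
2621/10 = 262 + 1/10 = 262.10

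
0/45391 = 0 = 0.00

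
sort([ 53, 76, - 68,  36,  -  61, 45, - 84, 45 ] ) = [ - 84, - 68,-61, 36, 45, 45, 53 , 76 ] 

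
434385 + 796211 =1230596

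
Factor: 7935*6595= 3^1*5^2 * 23^2*1319^1=52331325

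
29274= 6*4879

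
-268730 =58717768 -58986498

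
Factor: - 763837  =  -419^1*1823^1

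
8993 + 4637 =13630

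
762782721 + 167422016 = 930204737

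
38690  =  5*7738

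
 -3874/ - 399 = 3874/399 = 9.71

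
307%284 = 23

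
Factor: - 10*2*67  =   - 2^2*5^1*  67^1 =- 1340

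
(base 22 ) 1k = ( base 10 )42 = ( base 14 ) 30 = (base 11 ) 39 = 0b101010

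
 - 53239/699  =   - 77+584/699= - 76.16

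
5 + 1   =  6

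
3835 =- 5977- - 9812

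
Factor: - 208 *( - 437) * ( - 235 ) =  - 21360560 = -2^4*5^1 * 13^1 * 19^1*23^1*47^1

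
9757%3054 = 595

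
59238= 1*59238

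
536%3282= 536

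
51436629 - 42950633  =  8485996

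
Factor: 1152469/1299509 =41^1* 97^( - 1)*13397^ ( - 1)*28109^1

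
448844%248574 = 200270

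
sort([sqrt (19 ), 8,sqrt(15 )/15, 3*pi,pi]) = [ sqrt(15)/15, pi,  sqrt(19 ) , 8 , 3*pi]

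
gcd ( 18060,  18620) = 140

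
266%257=9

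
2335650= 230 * 10155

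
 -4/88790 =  - 2/44395 =- 0.00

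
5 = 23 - 18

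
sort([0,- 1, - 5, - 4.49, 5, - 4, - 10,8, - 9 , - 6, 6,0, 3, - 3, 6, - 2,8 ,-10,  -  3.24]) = [ - 10, - 10, - 9, - 6, - 5, - 4.49,-4,  -  3.24,-3, - 2 , - 1 , 0,  0 , 3 , 5,  6,6 , 8, 8]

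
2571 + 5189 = 7760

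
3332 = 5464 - 2132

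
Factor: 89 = 89^1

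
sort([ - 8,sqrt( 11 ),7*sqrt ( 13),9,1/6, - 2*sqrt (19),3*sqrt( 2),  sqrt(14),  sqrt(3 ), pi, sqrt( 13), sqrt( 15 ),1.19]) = [ - 2*sqrt(19), - 8,1/6, 1.19, sqrt(3),  pi , sqrt(11), sqrt(13),sqrt( 14 ), sqrt(15 ), 3*sqrt( 2), 9, 7*sqrt( 13 )]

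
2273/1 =2273=2273.00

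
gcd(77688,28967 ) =83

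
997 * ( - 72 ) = - 71784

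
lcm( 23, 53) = 1219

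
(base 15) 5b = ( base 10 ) 86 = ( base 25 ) 3b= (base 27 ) 35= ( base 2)1010110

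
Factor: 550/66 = 3^( - 1 ) * 5^2=25/3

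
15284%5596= 4092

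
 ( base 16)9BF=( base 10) 2495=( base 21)5dh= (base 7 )10163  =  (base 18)7cb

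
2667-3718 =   -  1051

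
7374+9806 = 17180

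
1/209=1/209 = 0.00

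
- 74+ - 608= - 682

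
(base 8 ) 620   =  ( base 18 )144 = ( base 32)CG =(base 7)1111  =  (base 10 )400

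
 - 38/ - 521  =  38/521 = 0.07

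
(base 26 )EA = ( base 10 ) 374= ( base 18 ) 12E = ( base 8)566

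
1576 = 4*394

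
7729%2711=2307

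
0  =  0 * 2919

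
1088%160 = 128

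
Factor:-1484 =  - 2^2*7^1 *53^1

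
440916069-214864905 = 226051164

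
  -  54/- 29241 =2/1083 = 0.00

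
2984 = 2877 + 107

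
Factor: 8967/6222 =49/34  =  2^ ( - 1) * 7^2*17^( - 1)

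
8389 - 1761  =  6628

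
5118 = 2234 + 2884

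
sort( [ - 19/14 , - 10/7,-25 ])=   [ -25, - 10/7, - 19/14] 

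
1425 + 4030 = 5455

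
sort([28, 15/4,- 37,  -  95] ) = [ - 95, -37 , 15/4,28]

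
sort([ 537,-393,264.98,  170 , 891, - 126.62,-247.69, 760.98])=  [  -  393, - 247.69,  -  126.62,170,264.98,537, 760.98,891]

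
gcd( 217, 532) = 7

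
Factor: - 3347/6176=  - 2^( - 5 )*193^ ( - 1 )*3347^1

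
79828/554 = 144 + 26/277 = 144.09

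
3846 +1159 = 5005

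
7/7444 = 7/7444 = 0.00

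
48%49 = 48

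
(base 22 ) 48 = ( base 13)75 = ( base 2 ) 1100000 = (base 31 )33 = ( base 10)96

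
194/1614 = 97/807  =  0.12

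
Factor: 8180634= 2^1*  3^1*7^1*11^1*17707^1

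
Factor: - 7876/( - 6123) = 2^2*3^( - 1 ) * 11^1*13^( - 1)*157^( - 1)*179^1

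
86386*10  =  863860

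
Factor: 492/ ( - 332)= - 123/83 =-  3^1*41^1*83^( - 1) 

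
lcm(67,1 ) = 67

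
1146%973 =173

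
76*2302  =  174952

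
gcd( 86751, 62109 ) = 9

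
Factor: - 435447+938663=2^4 * 7^1*4493^1  =  503216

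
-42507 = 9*( - 4723)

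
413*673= 277949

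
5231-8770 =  - 3539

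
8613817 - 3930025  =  4683792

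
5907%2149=1609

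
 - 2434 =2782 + -5216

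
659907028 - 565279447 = 94627581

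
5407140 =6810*794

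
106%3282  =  106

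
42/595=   6/85  =  0.07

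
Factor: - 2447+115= - 2332 = - 2^2*11^1*  53^1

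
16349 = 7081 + 9268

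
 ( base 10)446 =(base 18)16E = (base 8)676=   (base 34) d4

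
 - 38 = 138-176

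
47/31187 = 47/31187=0.00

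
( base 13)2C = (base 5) 123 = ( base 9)42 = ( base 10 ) 38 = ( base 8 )46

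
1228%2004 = 1228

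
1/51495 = 1/51495 = 0.00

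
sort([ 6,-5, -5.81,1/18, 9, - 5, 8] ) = [  -  5.81,-5, - 5,1/18,6,8, 9]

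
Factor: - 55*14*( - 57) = 2^1*3^1*5^1*7^1*11^1*19^1 = 43890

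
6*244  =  1464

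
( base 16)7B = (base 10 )123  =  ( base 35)3i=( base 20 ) 63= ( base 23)58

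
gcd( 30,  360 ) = 30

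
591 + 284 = 875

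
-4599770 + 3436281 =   -  1163489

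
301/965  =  301/965 = 0.31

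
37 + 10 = 47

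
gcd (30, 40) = 10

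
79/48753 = 79/48753  =  0.00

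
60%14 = 4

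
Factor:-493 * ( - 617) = 304181  =  17^1 * 29^1 *617^1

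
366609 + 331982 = 698591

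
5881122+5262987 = 11144109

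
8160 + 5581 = 13741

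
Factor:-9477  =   -3^6 *13^1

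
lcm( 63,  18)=126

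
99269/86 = 1154 + 25/86 = 1154.29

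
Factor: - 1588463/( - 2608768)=2^( - 7)*17^1 * 41^1*43^1 *53^1*89^( - 1) * 229^( - 1)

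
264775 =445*595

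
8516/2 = 4258=4258.00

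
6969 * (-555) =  -3867795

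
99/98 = 99/98 = 1.01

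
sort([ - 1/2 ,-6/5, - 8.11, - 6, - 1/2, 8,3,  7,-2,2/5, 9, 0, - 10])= [- 10, - 8.11,-6, - 2 , - 6/5, - 1/2 , - 1/2, 0, 2/5, 3 , 7,8,9]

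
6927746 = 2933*2362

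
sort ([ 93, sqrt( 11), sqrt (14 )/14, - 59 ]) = [-59,sqrt( 14) /14,sqrt(11), 93] 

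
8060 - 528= 7532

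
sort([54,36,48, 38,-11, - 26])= [ - 26, - 11, 36,  38,48,54 ] 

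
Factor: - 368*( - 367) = 2^4*23^1*367^1 = 135056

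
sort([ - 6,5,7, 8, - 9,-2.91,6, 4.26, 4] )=[-9,-6,  -  2.91, 4, 4.26, 5, 6,7, 8]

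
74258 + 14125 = 88383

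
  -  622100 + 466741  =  -155359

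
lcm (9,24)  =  72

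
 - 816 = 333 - 1149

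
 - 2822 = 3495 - 6317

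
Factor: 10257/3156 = 2^( - 2) * 13^1 = 13/4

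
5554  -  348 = 5206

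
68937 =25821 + 43116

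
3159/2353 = 1  +  62/181 =1.34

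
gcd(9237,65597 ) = 1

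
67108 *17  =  1140836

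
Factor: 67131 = 3^2*7459^1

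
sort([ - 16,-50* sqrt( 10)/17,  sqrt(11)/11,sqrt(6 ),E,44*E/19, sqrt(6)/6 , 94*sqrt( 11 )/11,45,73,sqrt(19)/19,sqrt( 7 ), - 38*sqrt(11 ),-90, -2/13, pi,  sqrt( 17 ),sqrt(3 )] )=[-38*sqrt(11 ),  -  90,-16, - 50* sqrt ( 10 )/17, - 2/13, sqrt(19 ) /19, sqrt(11 ) /11,sqrt (6 )/6,sqrt(3),sqrt( 6), sqrt(7 ),  E,pi,sqrt(17),  44 * E/19,94 * sqrt(11 )/11,45, 73] 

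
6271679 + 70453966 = 76725645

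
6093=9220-3127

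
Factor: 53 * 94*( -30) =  - 149460 = - 2^2*3^1*5^1 * 47^1*53^1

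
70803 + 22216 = 93019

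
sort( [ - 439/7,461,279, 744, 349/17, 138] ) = [ - 439/7, 349/17 , 138,279, 461, 744]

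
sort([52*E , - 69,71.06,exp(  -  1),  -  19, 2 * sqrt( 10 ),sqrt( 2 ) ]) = [ -69, - 19,exp( - 1), sqrt( 2),2*sqrt( 10),71.06,  52*E]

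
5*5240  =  26200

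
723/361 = 723/361= 2.00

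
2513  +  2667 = 5180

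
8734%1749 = 1738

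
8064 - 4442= 3622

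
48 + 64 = 112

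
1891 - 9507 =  - 7616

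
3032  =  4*758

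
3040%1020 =1000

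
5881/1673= 5881/1673 = 3.52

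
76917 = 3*25639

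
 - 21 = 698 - 719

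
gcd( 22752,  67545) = 711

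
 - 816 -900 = - 1716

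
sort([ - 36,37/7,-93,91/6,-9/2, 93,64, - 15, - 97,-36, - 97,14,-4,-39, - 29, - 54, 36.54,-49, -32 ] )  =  [-97,-97,-93,-54,-49 , - 39,-36, - 36, - 32, - 29, - 15,-9/2, - 4, 37/7, 14, 91/6,36.54,64, 93 ] 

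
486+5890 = 6376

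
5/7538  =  5/7538= 0.00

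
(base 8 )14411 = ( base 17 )1530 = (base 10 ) 6409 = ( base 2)1100100001001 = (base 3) 22210101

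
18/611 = 18/611 =0.03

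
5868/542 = 2934/271  =  10.83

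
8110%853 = 433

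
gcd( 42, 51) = 3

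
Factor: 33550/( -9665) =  - 6710/1933 = -2^1* 5^1*11^1*61^1*1933^( - 1) 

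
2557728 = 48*53286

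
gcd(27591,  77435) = 17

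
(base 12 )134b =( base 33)218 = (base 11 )1738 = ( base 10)2219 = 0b100010101011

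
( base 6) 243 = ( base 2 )1100011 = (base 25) 3o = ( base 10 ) 99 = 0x63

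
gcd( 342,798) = 114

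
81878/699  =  117 +95/699 = 117.14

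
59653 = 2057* 29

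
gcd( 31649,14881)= 1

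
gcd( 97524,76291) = 1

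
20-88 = -68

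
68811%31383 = 6045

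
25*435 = 10875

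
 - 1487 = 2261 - 3748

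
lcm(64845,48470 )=4798530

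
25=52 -27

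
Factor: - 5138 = - 2^1*7^1*  367^1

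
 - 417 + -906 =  - 1323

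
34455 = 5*6891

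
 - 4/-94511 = 4/94511 = 0.00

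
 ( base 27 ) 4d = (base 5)441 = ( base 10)121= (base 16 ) 79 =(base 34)3j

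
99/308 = 9/28 = 0.32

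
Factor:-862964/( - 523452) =3^( - 1)*181^( - 1) *241^( - 1)*443^1*487^1 = 215741/130863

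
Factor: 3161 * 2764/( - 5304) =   -  2184251/1326 = - 2^( - 1)*3^( - 1)*13^(-1)* 17^ ( - 1 )  *29^1 * 109^1*691^1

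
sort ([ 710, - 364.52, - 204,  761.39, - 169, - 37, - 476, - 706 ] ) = [ - 706, - 476, - 364.52, - 204 , - 169, - 37, 710,761.39 ] 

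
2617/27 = 2617/27= 96.93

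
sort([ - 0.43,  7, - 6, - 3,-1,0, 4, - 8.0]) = [ - 8.0,-6, - 3,  -  1, - 0.43 , 0 , 4, 7]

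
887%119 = 54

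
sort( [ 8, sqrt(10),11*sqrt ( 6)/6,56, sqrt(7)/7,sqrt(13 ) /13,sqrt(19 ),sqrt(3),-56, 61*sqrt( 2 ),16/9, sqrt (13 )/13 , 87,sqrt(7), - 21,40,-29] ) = [ - 56,  -  29,-21,sqrt(13 ) /13,sqrt( 13)/13 , sqrt(7) /7,sqrt( 3), 16/9,sqrt( 7),sqrt( 10 ), sqrt(19),11*sqrt( 6 )/6,8,  40,56,61 * sqrt(2),87] 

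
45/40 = 1 + 1/8 = 1.12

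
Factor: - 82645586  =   - 2^1*41^1*1007873^1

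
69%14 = 13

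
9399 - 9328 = 71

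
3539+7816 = 11355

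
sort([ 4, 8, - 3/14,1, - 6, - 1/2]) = [ - 6 ,-1/2, - 3/14, 1,4,8]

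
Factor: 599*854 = 511546=2^1 * 7^1 * 61^1* 599^1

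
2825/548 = 5 + 85/548 = 5.16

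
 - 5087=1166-6253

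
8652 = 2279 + 6373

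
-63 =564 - 627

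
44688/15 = 2979 + 1/5 = 2979.20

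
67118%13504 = 13102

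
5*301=1505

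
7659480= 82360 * 93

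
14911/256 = 14911/256 = 58.25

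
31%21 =10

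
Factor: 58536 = 2^3*3^3*271^1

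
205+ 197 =402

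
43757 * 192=8401344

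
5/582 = 5/582=0.01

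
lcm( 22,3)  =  66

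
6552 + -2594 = 3958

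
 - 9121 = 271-9392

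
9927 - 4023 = 5904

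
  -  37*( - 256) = 9472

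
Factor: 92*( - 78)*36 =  - 258336 = - 2^5*3^3*13^1*23^1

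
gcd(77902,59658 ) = 2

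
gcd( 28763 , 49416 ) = 1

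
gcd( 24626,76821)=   1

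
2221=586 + 1635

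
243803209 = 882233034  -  638429825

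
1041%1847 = 1041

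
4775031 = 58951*81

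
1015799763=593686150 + 422113613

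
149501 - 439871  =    -  290370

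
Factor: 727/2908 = 1/4  =  2^( - 2)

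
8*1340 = 10720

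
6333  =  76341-70008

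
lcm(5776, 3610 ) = 28880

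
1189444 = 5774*206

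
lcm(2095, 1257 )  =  6285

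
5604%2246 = 1112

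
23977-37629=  -13652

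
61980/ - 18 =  - 10330/3  =  -3443.33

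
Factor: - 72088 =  - 2^3*9011^1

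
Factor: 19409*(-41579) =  - 807006811 = -13^1*1493^1 * 41579^1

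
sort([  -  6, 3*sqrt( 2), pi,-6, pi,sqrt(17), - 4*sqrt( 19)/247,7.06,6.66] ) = [ - 6,  -  6, - 4*sqrt( 19) /247, pi,  pi, sqrt( 17),3*sqrt( 2 ),6.66,  7.06]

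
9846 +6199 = 16045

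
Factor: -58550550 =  - 2^1*3^1* 5^2 * 17^1 * 22961^1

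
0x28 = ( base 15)2A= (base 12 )34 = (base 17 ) 26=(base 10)40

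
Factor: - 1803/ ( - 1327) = 3^1*601^1*1327^( - 1)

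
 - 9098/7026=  - 4549/3513 = -1.29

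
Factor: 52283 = 7^2*11^1*97^1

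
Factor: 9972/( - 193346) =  - 2^1*3^2*349^ ( - 1 ) = - 18/349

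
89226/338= 44613/169 = 263.98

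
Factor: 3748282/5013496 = 1874141/2506748 = 2^( - 2 ) * 19^1*98639^1*626687^( - 1) 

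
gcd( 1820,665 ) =35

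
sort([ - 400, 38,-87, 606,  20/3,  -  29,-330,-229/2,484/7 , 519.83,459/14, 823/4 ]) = [ - 400, - 330, - 229/2,-87, - 29, 20/3, 459/14, 38, 484/7,823/4,519.83 , 606 ] 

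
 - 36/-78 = 6/13 = 0.46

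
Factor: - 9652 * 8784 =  - 84783168  =  -  2^6 * 3^2 * 19^1 * 61^1 * 127^1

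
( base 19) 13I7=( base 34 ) 75T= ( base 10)8291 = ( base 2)10000001100011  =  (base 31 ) 8je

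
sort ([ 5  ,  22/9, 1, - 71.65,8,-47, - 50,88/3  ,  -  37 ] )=[-71.65, - 50, - 47, - 37, 1, 22/9,  5, 8, 88/3]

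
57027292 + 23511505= 80538797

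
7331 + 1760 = 9091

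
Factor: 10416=2^4*3^1*7^1*31^1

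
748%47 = 43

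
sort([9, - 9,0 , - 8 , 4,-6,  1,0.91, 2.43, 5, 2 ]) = [ - 9, - 8, - 6, 0,0.91 , 1, 2,2.43, 4 , 5, 9 ] 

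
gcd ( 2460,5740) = 820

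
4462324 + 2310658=6772982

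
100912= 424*238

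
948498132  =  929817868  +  18680264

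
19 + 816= 835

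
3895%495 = 430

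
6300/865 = 1260/173 = 7.28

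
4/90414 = 2/45207= 0.00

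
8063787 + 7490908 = 15554695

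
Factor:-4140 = -2^2 *3^2*5^1*23^1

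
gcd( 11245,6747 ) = 2249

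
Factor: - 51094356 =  - 2^2*3^1*79^1* 53897^1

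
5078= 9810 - 4732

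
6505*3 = 19515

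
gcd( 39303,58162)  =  1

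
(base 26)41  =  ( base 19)5A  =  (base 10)105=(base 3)10220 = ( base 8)151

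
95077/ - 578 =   -  95077/578 = - 164.49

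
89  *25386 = 2259354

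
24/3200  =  3/400 = 0.01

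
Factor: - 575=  - 5^2 * 23^1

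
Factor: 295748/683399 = 2^2*23^( - 1)*43^( - 1)*107^1 = 428/989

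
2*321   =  642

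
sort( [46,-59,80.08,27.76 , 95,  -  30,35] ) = [ - 59, - 30,  27.76,35,  46,80.08, 95] 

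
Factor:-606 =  - 2^1*3^1*101^1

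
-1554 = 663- 2217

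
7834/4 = 3917/2 = 1958.50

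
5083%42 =1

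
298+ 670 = 968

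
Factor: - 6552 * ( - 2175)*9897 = 141038188200= 2^3*3^4 *5^2 * 7^1*13^1*29^1 * 3299^1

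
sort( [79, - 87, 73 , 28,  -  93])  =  [ - 93, - 87,28,73, 79]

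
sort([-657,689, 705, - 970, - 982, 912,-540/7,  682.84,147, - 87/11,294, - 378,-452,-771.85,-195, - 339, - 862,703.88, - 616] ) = [ - 982, - 970,-862, - 771.85, - 657, - 616, - 452, - 378, - 339,- 195, - 540/7, - 87/11,147, 294,682.84, 689,703.88, 705, 912]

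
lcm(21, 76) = 1596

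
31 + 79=110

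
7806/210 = 37 + 6/35 = 37.17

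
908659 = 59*15401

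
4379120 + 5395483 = 9774603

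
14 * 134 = 1876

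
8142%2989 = 2164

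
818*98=80164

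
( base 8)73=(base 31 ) 1S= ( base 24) 2b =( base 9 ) 65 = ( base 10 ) 59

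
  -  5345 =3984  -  9329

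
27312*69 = 1884528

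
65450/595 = 110 = 110.00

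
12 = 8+4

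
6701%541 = 209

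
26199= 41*639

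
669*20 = 13380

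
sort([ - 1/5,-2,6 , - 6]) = [ - 6, - 2, - 1/5, 6 ] 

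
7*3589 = 25123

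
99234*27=2679318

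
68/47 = 68/47 = 1.45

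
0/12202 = 0 =0.00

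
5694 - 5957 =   -  263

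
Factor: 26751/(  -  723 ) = -37^1 =- 37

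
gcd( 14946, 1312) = 2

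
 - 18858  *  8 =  - 150864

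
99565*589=58643785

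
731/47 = 15  +  26/47 = 15.55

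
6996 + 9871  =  16867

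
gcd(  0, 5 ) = 5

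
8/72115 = 8/72115  =  0.00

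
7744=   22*352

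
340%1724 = 340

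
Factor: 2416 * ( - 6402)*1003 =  - 2^5* 3^1*11^1*17^1 * 59^1*97^1*151^1 = - 15513633696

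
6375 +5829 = 12204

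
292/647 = 292/647 = 0.45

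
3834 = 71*54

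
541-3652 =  - 3111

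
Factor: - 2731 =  - 2731^1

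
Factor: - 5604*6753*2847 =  - 107741332764 = -2^2*3^3*13^1*73^1*467^1 * 2251^1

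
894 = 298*3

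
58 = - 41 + 99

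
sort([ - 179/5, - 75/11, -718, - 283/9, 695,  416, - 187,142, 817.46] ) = [ - 718 , - 187, - 179/5,  -  283/9, - 75/11,142,416, 695,817.46 ] 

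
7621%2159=1144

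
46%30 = 16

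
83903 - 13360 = 70543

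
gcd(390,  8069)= 1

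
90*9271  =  834390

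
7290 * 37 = 269730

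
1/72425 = 1/72425 = 0.00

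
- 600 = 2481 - 3081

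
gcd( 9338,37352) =9338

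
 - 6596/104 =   -  1649/26 = - 63.42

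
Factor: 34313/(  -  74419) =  - 34313^1*74419^( - 1)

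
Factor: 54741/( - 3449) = -3^1*71^1*257^1*3449^(  -  1)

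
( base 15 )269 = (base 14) 2B3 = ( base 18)1C9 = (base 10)549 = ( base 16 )225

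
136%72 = 64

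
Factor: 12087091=12087091^1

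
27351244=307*89092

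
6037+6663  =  12700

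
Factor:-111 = - 3^1*37^1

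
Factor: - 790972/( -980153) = 2^2 * 7^1 *13^1*19^(-1)*41^1 * 53^1*79^( - 1)*653^ ( - 1)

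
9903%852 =531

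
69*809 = 55821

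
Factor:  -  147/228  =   -2^( - 2 )*7^2*19^ ( - 1) = -49/76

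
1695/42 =40+5/14  =  40.36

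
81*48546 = 3932226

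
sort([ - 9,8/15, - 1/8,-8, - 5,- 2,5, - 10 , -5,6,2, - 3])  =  [-10, - 9,- 8,  -  5 , - 5, - 3, - 2, - 1/8, 8/15,  2,5, 6]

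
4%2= 0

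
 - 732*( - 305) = 223260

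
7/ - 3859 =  - 1 + 3852/3859  =  - 0.00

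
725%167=57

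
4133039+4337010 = 8470049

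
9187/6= 9187/6 = 1531.17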